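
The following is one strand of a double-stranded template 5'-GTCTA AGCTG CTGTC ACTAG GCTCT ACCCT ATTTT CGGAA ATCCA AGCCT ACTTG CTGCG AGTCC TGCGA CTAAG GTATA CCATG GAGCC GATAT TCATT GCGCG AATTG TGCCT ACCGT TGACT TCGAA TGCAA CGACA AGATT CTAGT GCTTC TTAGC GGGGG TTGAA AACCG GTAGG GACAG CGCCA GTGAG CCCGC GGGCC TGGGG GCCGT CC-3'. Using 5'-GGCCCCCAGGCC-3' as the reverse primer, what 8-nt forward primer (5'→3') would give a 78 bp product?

The reverse primer's reverse complement GGCCTGGGGGCC matches the template at positions 202–213, so the product ends at position 213.
A 78 bp product then starts at position 213 − 78 + 1 = 136.
The forward primer is identical to the top strand there: CGACAAGA.

5'-CGACAAGA-3'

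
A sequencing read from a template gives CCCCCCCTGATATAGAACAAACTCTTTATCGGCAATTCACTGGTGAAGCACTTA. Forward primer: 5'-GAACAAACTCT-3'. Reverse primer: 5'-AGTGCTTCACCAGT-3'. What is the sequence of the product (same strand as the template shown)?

5'-GAACAAACTCTTTATCGGCAATTCACTGGTGAAGCACT-3'

The forward primer matches the template at positions 15–25.
Taking the reverse complement of AGTGCTTCACCAGT gives ACTGGTGAAGCACT, found at positions 39–52 on the template; the primer anneals here to the top strand with its 3' end pointing upstream.
The product is the template from position 15 through 52 (38 bp).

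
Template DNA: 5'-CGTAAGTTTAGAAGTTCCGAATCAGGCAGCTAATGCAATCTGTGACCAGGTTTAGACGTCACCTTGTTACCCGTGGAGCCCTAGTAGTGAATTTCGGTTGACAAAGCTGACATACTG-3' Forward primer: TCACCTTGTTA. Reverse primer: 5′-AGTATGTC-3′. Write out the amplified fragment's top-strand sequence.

The forward primer matches the template at positions 59–69.
The reverse primer's reverse complement is GACATACT, which matches the template at positions 109–116.
The product is the template from position 59 through 116 (58 bp).

5'-TCACCTTGTTACCCGTGGAGCCCTAGTAGTGAATTTCGGTTGACAAAGCTGACATACT-3'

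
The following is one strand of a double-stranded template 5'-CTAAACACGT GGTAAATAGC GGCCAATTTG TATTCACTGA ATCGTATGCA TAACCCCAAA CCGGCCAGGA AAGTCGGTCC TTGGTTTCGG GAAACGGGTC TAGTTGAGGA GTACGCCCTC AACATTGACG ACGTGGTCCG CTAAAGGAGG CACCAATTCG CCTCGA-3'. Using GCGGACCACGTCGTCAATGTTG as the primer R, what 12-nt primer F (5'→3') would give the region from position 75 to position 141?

The reverse primer's reverse complement CAACATTGACGACGTGGTCCGC matches the template at positions 120–141; the product starts at position 75.
The forward primer is identical to the top strand over positions 75–86: CGGTCCTTGGTT.

5'-CGGTCCTTGGTT-3'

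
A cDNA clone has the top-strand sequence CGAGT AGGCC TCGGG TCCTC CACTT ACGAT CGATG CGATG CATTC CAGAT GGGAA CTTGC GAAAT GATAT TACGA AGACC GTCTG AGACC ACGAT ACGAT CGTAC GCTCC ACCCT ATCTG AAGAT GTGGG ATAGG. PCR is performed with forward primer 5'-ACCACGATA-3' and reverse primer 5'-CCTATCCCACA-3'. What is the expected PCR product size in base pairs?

Forward primer ACCACGATA is found on the top strand at positions 88–96.
Reverse complement of the reverse primer: TGTGGGATAGG. This occurs on the top strand at positions 125–135.
Amplicon spans positions 88–135: 48 bp.

48 bp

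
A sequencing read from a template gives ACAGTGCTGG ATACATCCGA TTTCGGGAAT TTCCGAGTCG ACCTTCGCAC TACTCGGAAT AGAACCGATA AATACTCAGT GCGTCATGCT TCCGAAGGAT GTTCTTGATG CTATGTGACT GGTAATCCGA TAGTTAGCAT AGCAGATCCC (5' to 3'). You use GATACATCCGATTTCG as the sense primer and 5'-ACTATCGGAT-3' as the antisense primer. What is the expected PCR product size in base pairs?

Scanning the template, GATACATCCGATTTCG occurs at positions 10–25; this primer anneals to the bottom strand there with its 3' end pointing downstream.
Taking the reverse complement of ACTATCGGAT gives ATCCGATAGT, found at positions 125–134 on the template; the primer anneals here to the top strand with its 3' end pointing upstream.
The product runs from position 10 to position 134, so its length is 134 − 10 + 1 = 125 bp.

125 bp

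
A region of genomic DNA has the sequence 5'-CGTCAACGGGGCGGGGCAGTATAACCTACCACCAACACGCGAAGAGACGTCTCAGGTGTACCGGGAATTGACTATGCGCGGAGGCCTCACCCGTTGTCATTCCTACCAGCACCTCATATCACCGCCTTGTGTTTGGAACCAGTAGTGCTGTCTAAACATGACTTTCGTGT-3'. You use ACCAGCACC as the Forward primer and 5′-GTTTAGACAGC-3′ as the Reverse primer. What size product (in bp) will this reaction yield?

53 bp

The forward primer matches the template at positions 105–113.
Reverse complement of the reverse primer: GCTGTCTAAAC. This occurs on the top strand at positions 147–157.
Amplicon spans positions 105–157: 53 bp.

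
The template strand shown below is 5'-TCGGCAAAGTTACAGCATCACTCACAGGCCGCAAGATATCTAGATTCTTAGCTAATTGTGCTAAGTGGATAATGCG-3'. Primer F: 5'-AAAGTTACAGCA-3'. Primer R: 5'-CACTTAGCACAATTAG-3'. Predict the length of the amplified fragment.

Scanning the template, AAAGTTACAGCA occurs at positions 6–17; this primer anneals to the bottom strand there with its 3' end pointing downstream.
The reverse primer's reverse complement is CTAATTGTGCTAAGTG, which matches the template at positions 52–67.
Product length = (reverse-primer end) − (forward-primer start) + 1 = 67 − 6 + 1 = 62 bp.

62 bp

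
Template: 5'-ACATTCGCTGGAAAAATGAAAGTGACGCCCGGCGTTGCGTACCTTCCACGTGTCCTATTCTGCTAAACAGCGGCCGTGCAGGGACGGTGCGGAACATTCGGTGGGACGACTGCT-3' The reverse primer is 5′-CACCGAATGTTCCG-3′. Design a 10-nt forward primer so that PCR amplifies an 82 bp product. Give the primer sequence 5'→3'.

5'-GTGACGCCCG-3'

The reverse primer's reverse complement CGGAACATTCGGTG matches the template at positions 90–103, so the product ends at position 103.
An 82 bp product then starts at position 103 − 82 + 1 = 22.
The forward primer is identical to the top strand there: GTGACGCCCG.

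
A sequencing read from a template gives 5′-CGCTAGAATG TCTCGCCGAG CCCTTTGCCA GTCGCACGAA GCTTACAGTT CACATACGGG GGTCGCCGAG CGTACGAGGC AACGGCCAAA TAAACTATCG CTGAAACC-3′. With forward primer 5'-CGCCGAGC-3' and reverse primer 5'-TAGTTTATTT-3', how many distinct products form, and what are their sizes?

Two products: 84 bp, 34 bp

The forward primer CGCCGAGC matches the top strand at positions 14–21, 64–71.
The reverse primer's reverse complement is AAATAAACTA, matching at positions 88–97.
Each forward site pairs with the reverse site to give a product ending at position 97: sizes 84, 34 bp.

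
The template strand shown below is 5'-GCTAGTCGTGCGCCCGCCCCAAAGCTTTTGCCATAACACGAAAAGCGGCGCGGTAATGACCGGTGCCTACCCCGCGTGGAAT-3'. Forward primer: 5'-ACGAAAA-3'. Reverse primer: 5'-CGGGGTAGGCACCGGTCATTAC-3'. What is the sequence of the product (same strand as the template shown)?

5'-ACGAAAAGCGGCGCGGTAATGACCGGTGCCTACCCCG-3'

Scanning the template, ACGAAAA occurs at positions 38–44; this primer anneals to the bottom strand there with its 3' end pointing downstream.
Reverse complement of the reverse primer: GTAATGACCGGTGCCTACCCCG. This occurs on the top strand at positions 53–74.
The product is the template from position 38 through 74 (37 bp).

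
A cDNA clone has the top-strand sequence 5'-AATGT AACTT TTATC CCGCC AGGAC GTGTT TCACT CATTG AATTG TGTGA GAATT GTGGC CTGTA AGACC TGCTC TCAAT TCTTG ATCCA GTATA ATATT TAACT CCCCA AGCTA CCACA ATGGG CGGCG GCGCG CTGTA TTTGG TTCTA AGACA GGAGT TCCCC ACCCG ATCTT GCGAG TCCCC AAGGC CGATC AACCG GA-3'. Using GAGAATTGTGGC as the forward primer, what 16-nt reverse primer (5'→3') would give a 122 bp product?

5'-CGGGTGGGGAACTCCT-3'

The forward primer binds at positions 49–60, so a 122 bp product ends at position 49 + 122 − 1 = 170.
The reverse primer anneals to the top strand over positions 155–170, i.e. to AGGAGTTCCCCACCCG.
Its sequence written 5'→3' is the reverse complement: CGGGTGGGGAACTCCT.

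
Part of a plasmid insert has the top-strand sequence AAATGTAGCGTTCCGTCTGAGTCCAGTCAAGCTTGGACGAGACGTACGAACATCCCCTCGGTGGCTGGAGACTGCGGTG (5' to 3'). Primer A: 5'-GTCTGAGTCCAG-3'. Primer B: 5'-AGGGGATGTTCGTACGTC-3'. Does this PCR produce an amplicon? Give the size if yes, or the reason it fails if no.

Primer A (GTCTGAGTCCAG) matches the top strand at positions 15–26; it acts as a forward primer.
Primer B's reverse complement is GACGTACGAACATCCCCT, matching the top strand at positions 41–58; it acts as a reverse primer.
The 3' ends face each other across positions 15–58, giving a 44 bp product.

Yes — a 44 bp product.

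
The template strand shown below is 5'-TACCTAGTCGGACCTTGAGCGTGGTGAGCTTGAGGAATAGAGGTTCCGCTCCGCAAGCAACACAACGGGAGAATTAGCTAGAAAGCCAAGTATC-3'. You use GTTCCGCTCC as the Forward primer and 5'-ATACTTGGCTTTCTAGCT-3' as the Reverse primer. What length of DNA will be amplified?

51 bp

Scanning the template, GTTCCGCTCC occurs at positions 43–52; this primer anneals to the bottom strand there with its 3' end pointing downstream.
Reverse complement of the reverse primer: AGCTAGAAAGCCAAGTAT. This occurs on the top strand at positions 76–93.
Amplicon spans positions 43–93: 51 bp.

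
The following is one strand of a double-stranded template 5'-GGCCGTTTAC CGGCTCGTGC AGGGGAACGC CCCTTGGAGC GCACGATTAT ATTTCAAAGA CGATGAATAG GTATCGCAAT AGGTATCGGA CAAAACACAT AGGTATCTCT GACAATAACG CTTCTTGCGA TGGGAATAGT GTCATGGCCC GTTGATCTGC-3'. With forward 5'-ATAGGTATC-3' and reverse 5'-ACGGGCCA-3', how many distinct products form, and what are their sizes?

Three products: 86 bp, 74 bp, 54 bp

The forward primer ATAGGTATC matches the top strand at positions 67–75, 79–87, 99–107.
The reverse primer's reverse complement is TGGCCCGT, matching at positions 145–152.
Each forward site pairs with the reverse site to give a product ending at position 152: sizes 86, 74, 54 bp.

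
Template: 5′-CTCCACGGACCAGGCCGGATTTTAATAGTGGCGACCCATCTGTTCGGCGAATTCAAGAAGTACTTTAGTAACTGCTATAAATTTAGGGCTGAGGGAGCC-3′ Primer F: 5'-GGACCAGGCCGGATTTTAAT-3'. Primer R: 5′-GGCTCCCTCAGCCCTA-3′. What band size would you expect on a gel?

93 bp

The forward primer matches the template at positions 7–26.
The reverse primer's reverse complement is TAGGGCTGAGGGAGCC, which matches the template at positions 84–99.
Amplicon spans positions 7–99: 93 bp.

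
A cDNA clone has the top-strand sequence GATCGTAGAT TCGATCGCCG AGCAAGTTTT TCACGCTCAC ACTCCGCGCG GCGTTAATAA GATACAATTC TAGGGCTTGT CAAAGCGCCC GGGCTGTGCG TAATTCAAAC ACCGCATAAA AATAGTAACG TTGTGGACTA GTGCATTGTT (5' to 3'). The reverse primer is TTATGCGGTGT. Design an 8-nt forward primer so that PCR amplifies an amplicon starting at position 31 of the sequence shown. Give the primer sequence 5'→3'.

5'-TCACGCTC-3'

The reverse primer's reverse complement ACACCGCATAA matches the template at positions 109–119; the product starts at position 31.
The forward primer is identical to the top strand over positions 31–38: TCACGCTC.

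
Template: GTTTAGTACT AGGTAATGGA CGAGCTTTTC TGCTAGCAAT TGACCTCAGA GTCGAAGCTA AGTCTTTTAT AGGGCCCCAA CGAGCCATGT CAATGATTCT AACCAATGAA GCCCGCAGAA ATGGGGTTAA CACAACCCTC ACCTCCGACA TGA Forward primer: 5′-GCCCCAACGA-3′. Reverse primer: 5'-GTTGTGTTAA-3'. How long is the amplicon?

Forward primer GCCCCAACGA is found on the top strand at positions 74–83.
Taking the reverse complement of GTTGTGTTAA gives TTAACACAAC, found at positions 127–136 on the template; the primer anneals here to the top strand with its 3' end pointing upstream.
Product length = (reverse-primer end) − (forward-primer start) + 1 = 136 − 74 + 1 = 63 bp.

63 bp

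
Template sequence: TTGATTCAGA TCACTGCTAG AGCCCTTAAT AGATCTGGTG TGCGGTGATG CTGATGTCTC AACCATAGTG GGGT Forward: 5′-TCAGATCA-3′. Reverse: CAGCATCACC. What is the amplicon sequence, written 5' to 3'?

5'-TCAGATCACTGCTAGAGCCCTTAATAGATCTGGTGTGCGGTGATGCTG-3'

Forward primer TCAGATCA is found on the top strand at positions 6–13.
The reverse primer's reverse complement is GGTGATGCTG, which matches the template at positions 44–53.
The product is the template from position 6 through 53 (48 bp).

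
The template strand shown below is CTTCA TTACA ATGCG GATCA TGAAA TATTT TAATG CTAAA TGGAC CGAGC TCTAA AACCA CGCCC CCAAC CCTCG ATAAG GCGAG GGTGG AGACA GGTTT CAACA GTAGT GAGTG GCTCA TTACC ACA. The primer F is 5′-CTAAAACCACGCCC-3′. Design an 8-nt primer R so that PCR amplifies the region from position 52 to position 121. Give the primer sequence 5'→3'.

The product's 3' end on the top strand is position 121.
The reverse primer anneals to the top strand over positions 114–121, i.e. to TGGCTCAT.
Its sequence written 5'→3' is the reverse complement: ATGAGCCA.

5'-ATGAGCCA-3'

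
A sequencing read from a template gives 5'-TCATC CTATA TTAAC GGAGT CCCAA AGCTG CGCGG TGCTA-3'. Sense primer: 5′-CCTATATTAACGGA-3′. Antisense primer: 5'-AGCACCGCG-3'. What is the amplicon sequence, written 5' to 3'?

The forward primer matches the template at positions 5–18.
Taking the reverse complement of AGCACCGCG gives CGCGGTGCT, found at positions 31–39 on the template; the primer anneals here to the top strand with its 3' end pointing upstream.
The product is the template from position 5 through 39 (35 bp).

5'-CCTATATTAACGGAGTCCCAAAGCTGCGCGGTGCT-3'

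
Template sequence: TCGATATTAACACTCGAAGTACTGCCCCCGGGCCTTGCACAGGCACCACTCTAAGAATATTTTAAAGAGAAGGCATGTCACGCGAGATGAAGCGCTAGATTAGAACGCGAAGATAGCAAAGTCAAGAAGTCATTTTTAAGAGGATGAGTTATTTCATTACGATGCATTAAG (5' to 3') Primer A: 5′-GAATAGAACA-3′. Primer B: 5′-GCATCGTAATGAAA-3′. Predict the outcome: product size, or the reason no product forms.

No product — primer A has no binding site in the template.

Primer A (GAATAGAACA) does not match the top strand, and its reverse complement TGTTCTATTC does not match either.
With no annealing site for primer A, no amplification occurs.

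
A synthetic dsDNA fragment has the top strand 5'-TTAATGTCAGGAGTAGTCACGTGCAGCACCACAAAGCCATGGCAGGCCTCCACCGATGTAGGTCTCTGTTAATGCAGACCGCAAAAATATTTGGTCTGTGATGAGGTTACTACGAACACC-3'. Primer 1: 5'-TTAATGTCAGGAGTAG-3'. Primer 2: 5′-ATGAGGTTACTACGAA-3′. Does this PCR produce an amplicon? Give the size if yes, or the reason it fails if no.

No product — both primers anneal to the same strand and extend in the same direction.

Primer 1 (TTAATGTCAGGAGTAG) matches the top strand at positions 1–16 (3' end points downstream).
Primer 2 (ATGAGGTTACTACGAA) also matches the top strand directly, at positions 101–116 — its reverse complement TTCGTAGTAACCTCAT is not present.
Both primers anneal to the bottom strand with 3' ends pointing the same way, so neither can prime synthesis back toward the other.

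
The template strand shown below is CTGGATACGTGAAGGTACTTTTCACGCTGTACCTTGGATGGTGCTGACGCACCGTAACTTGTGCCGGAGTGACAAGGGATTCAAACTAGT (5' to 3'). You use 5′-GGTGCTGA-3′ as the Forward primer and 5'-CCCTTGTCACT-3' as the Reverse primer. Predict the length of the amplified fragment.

Forward primer GGTGCTGA is found on the top strand at positions 40–47.
Taking the reverse complement of CCCTTGTCACT gives AGTGACAAGGG, found at positions 68–78 on the template; the primer anneals here to the top strand with its 3' end pointing upstream.
Product length = (reverse-primer end) − (forward-primer start) + 1 = 78 − 40 + 1 = 39 bp.

39 bp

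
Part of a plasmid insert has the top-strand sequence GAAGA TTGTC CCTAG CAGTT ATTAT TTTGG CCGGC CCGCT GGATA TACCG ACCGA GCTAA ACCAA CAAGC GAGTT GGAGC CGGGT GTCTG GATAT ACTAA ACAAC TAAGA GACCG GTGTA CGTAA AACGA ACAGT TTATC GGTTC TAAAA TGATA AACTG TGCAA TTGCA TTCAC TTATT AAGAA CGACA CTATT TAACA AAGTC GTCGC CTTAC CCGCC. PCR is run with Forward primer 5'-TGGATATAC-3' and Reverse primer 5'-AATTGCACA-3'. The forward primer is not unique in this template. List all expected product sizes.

128 bp, 79 bp

The forward primer TGGATATAC matches the top strand at positions 40–48, 89–97.
The reverse primer's reverse complement is TGTGCAATT, matching at positions 159–167.
Each forward site pairs with the reverse site to give a product ending at position 167: sizes 128, 79 bp.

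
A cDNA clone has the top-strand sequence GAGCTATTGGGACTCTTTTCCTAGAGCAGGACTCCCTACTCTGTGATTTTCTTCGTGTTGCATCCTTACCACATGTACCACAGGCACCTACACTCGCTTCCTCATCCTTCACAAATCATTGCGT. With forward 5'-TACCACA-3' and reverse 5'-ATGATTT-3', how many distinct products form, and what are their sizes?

The forward primer TACCACA matches the top strand at positions 67–73, 76–82.
The reverse primer's reverse complement is AAATCAT, matching at positions 113–119.
Each forward site pairs with the reverse site to give a product ending at position 119: sizes 53, 44 bp.

Two products: 53 bp, 44 bp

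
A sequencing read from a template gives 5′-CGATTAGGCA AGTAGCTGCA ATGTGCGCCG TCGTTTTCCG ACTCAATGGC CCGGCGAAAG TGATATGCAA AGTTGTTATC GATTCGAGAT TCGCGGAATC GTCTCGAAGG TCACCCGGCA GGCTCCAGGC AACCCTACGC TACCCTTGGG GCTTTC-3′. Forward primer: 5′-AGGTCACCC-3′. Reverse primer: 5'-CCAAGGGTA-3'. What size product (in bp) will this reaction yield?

Scanning the template, AGGTCACCC occurs at positions 108–116; this primer anneals to the bottom strand there with its 3' end pointing downstream.
Taking the reverse complement of CCAAGGGTA gives TACCCTTGG, found at positions 141–149 on the template; the primer anneals here to the top strand with its 3' end pointing upstream.
The product runs from position 108 to position 149, so its length is 149 − 108 + 1 = 42 bp.

42 bp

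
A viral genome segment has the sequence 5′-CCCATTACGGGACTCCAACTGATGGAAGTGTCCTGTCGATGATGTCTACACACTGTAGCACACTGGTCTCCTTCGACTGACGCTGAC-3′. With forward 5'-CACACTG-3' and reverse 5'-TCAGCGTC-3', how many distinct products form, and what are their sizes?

The forward primer CACACTG matches the top strand at positions 49–55, 59–65.
The reverse primer's reverse complement is GACGCTGA, matching at positions 79–86.
Each forward site pairs with the reverse site to give a product ending at position 86: sizes 38, 28 bp.

Two products: 38 bp, 28 bp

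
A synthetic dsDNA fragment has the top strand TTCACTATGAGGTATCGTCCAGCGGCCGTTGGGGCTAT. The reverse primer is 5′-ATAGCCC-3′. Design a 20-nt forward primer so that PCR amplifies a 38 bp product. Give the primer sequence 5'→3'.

The reverse primer's reverse complement GGGCTAT matches the template at positions 32–38, so the product ends at position 38.
A 38 bp product then starts at position 38 − 38 + 1 = 1.
The forward primer is identical to the top strand there: TTCACTATGAGGTATCGTCC.

5'-TTCACTATGAGGTATCGTCC-3'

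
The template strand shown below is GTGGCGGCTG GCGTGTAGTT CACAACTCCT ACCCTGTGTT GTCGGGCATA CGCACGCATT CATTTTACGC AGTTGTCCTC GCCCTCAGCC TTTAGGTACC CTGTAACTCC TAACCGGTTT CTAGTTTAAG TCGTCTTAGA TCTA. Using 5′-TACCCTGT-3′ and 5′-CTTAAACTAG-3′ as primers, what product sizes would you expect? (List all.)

101 bp, 34 bp

The forward primer TACCCTGT matches the top strand at positions 30–37, 97–104.
The reverse primer's reverse complement is CTAGTTTAAG, matching at positions 121–130.
Each forward site pairs with the reverse site to give a product ending at position 130: sizes 101, 34 bp.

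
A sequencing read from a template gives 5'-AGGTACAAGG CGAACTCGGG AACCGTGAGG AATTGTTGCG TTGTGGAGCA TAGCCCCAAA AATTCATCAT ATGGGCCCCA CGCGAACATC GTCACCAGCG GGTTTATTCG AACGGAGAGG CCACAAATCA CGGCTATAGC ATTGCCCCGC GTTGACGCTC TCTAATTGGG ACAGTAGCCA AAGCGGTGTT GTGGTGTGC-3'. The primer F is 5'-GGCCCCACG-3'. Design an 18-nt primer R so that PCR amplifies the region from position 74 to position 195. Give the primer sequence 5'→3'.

5'-ACCACAACACCGCTTTGG-3'

The product's 3' end on the top strand is position 195.
The reverse primer anneals to the top strand over positions 178–195, i.e. to CCAAAGCGGTGTTGTGGT.
Its sequence written 5'→3' is the reverse complement: ACCACAACACCGCTTTGG.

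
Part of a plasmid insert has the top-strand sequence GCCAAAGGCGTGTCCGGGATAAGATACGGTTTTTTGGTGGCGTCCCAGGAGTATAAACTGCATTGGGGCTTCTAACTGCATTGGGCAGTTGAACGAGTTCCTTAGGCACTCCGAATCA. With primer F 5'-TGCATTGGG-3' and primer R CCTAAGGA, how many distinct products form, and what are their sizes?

The forward primer TGCATTGGG matches the top strand at positions 59–67, 77–85.
The reverse primer's reverse complement is TCCTTAGG, matching at positions 99–106.
Each forward site pairs with the reverse site to give a product ending at position 106: sizes 48, 30 bp.

Two products: 48 bp, 30 bp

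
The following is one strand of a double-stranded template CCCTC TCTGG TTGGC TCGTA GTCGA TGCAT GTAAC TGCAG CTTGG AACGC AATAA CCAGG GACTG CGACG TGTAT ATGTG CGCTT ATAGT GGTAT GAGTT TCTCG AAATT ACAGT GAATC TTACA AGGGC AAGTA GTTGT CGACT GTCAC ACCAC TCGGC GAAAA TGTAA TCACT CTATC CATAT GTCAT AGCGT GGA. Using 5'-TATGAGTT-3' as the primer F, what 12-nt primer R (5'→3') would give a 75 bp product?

5'-CATTTTCGCCGA-3'

The forward primer binds at positions 93–100, so a 75 bp product ends at position 93 + 75 − 1 = 167.
The reverse primer anneals to the top strand over positions 156–167, i.e. to TCGGCGAAAATG.
Its sequence written 5'→3' is the reverse complement: CATTTTCGCCGA.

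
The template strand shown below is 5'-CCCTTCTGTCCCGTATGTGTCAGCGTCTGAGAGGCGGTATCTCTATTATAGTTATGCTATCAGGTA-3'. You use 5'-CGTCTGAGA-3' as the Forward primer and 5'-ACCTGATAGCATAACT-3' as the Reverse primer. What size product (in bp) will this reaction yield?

42 bp

Forward primer CGTCTGAGA is found on the top strand at positions 24–32.
Reverse complement of the reverse primer: AGTTATGCTATCAGGT. This occurs on the top strand at positions 50–65.
The product runs from position 24 to position 65, so its length is 65 − 24 + 1 = 42 bp.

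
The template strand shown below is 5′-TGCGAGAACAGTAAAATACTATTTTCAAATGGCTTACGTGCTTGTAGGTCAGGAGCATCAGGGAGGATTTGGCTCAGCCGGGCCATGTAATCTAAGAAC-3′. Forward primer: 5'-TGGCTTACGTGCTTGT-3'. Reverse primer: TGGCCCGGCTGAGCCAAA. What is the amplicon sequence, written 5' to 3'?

5'-TGGCTTACGTGCTTGTAGGTCAGGAGCATCAGGGAGGATTTGGCTCAGCCGGGCCA-3'

Scanning the template, TGGCTTACGTGCTTGT occurs at positions 30–45; this primer anneals to the bottom strand there with its 3' end pointing downstream.
The reverse primer's reverse complement is TTTGGCTCAGCCGGGCCA, which matches the template at positions 68–85.
The product is the template from position 30 through 85 (56 bp).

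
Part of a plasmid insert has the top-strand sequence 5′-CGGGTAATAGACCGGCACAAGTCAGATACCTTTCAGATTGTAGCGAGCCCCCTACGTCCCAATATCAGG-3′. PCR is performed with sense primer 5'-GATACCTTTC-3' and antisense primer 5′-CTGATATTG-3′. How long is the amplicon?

44 bp

The forward primer matches the template at positions 25–34.
Reverse complement of the reverse primer: CAATATCAG. This occurs on the top strand at positions 60–68.
Product length = (reverse-primer end) − (forward-primer start) + 1 = 68 − 25 + 1 = 44 bp.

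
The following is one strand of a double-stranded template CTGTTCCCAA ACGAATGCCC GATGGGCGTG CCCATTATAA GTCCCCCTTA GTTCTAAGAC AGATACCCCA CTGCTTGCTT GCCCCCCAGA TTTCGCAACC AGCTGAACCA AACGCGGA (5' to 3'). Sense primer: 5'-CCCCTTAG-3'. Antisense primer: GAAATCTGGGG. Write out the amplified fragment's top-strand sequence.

The forward primer matches the template at positions 44–51.
Reverse complement of the reverse primer: CCCCAGATTTC. This occurs on the top strand at positions 84–94.
The product is the template from position 44 through 94 (51 bp).

5'-CCCCTTAGTTCTAAGACAGATACCCCACTGCTTGCTTGCCCCCCAGATTTC-3'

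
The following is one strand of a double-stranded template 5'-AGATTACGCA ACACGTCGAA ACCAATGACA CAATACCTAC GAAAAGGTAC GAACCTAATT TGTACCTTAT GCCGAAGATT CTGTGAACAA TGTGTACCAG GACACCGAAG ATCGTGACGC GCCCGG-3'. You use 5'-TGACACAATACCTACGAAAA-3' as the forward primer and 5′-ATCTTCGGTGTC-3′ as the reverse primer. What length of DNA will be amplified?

87 bp

Scanning the template, TGACACAATACCTACGAAAA occurs at positions 26–45; this primer anneals to the bottom strand there with its 3' end pointing downstream.
Taking the reverse complement of ATCTTCGGTGTC gives GACACCGAAGAT, found at positions 101–112 on the template; the primer anneals here to the top strand with its 3' end pointing upstream.
Amplicon spans positions 26–112: 87 bp.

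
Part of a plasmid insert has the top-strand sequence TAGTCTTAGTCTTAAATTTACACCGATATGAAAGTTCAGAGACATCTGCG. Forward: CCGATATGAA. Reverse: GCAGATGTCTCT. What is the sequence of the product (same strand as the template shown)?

Forward primer CCGATATGAA is found on the top strand at positions 23–32.
Reverse complement of the reverse primer: AGAGACATCTGC. This occurs on the top strand at positions 38–49.
The product is the template from position 23 through 49 (27 bp).

5'-CCGATATGAAAGTTCAGAGACATCTGC-3'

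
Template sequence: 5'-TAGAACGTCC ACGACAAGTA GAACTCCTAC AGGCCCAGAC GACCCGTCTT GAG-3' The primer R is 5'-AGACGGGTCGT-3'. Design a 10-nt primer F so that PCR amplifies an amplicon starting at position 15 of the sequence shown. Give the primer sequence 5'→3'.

5'-CAAGTAGAAC-3'

The reverse primer's reverse complement ACGACCCGTCT matches the template at positions 39–49; the product starts at position 15.
The forward primer is identical to the top strand over positions 15–24: CAAGTAGAAC.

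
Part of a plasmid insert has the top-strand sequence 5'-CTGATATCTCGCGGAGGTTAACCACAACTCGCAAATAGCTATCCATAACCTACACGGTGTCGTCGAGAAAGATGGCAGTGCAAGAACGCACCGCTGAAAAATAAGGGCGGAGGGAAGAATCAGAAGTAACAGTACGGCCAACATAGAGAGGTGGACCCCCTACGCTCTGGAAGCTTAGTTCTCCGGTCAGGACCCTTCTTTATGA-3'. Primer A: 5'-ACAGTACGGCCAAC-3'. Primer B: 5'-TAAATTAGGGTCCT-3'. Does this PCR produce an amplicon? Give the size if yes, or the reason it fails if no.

No product — primer B has no binding site in the template.

Primer B (TAAATTAGGGTCCT) does not match the top strand, and its reverse complement AGGACCCTAATTTA does not match either.
With no annealing site for primer B, no amplification occurs.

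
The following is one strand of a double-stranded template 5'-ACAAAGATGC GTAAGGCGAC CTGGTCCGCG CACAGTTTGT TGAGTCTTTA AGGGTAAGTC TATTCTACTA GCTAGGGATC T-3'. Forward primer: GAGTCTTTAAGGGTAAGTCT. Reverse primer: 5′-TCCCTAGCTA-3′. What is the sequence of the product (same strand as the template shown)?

The forward primer matches the template at positions 42–61.
Taking the reverse complement of TCCCTAGCTA gives TAGCTAGGGA, found at positions 69–78 on the template; the primer anneals here to the top strand with its 3' end pointing upstream.
The product is the template from position 42 through 78 (37 bp).

5'-GAGTCTTTAAGGGTAAGTCTATTCTACTAGCTAGGGA-3'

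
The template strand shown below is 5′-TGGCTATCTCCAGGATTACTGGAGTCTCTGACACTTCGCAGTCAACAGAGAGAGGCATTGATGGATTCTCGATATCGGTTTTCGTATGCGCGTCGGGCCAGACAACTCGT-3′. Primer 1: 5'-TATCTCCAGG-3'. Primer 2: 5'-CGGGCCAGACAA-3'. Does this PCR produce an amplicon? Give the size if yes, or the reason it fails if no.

No product — both primers anneal to the same strand and extend in the same direction.

Primer 1 (TATCTCCAGG) matches the top strand at positions 5–14 (3' end points downstream).
Primer 2 (CGGGCCAGACAA) also matches the top strand directly, at positions 94–105 — its reverse complement TTGTCTGGCCCG is not present.
Both primers anneal to the bottom strand with 3' ends pointing the same way, so neither can prime synthesis back toward the other.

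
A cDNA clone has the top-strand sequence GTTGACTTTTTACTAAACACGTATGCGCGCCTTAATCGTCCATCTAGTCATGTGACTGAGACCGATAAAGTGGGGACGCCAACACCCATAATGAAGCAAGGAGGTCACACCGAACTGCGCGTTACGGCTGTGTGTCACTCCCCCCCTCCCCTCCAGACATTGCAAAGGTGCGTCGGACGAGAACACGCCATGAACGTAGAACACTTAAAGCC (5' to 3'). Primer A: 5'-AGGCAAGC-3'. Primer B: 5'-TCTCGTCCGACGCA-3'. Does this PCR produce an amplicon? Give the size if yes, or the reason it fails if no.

Primer A (AGGCAAGC) does not match the top strand, and its reverse complement GCTTGCCT does not match either.
With no annealing site for primer A, no amplification occurs.

No product — primer A has no binding site in the template.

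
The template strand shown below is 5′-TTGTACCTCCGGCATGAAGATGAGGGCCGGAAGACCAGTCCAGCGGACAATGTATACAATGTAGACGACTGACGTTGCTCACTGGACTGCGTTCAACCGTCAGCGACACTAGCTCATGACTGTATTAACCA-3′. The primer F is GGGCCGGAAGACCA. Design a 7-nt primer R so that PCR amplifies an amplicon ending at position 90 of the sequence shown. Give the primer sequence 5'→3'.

The forward primer binds at positions 24–37; the product's 3' end on the top strand is position 90.
The reverse primer anneals to the top strand over positions 84–90, i.e. to GGACTGC.
Its sequence written 5'→3' is the reverse complement: GCAGTCC.

5'-GCAGTCC-3'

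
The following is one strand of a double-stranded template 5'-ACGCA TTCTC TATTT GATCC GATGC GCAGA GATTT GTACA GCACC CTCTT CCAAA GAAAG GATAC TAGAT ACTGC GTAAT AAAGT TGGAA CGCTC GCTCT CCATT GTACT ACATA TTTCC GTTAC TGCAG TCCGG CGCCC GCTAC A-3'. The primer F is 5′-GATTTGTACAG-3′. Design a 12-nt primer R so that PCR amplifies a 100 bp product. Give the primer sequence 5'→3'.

The forward primer binds at positions 31–41, so a 100 bp product ends at position 31 + 100 − 1 = 130.
The reverse primer anneals to the top strand over positions 119–130, i.e. to CCGTTACTGCAG.
Its sequence written 5'→3' is the reverse complement: CTGCAGTAACGG.

5'-CTGCAGTAACGG-3'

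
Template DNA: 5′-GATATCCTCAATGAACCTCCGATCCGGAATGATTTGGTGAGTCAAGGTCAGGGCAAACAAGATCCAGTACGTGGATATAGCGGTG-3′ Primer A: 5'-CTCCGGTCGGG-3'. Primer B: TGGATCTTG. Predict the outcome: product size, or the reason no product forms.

Primer A (CTCCGGTCGGG) does not match the top strand, and its reverse complement CCCGACCGGAG does not match either.
With no annealing site for primer A, no amplification occurs.

No product — primer A has no binding site in the template.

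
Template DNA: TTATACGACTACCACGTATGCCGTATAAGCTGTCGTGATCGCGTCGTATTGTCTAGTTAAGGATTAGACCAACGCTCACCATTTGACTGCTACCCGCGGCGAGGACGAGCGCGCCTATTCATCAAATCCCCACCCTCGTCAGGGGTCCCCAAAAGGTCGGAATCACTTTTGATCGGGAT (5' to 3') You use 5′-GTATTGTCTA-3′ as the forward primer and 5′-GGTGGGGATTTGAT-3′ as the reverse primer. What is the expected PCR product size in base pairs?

89 bp

Scanning the template, GTATTGTCTA occurs at positions 46–55; this primer anneals to the bottom strand there with its 3' end pointing downstream.
Reverse complement of the reverse primer: ATCAAATCCCCACC. This occurs on the top strand at positions 121–134.
Amplicon spans positions 46–134: 89 bp.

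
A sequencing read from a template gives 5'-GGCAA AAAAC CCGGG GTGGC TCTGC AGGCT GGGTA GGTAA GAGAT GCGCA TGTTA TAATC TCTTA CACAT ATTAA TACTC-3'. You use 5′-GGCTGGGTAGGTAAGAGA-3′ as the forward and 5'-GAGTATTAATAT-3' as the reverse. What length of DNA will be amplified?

The forward primer matches the template at positions 27–44.
Taking the reverse complement of GAGTATTAATAT gives ATATTAATACTC, found at positions 69–80 on the template; the primer anneals here to the top strand with its 3' end pointing upstream.
Amplicon spans positions 27–80: 54 bp.

54 bp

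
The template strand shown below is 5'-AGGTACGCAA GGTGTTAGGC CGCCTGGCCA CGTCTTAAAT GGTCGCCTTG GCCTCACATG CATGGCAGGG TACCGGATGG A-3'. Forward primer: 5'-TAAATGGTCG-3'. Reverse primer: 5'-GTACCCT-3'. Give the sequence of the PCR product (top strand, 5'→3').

The forward primer matches the template at positions 36–45.
Reverse complement of the reverse primer: AGGGTAC. This occurs on the top strand at positions 67–73.
The product is the template from position 36 through 73 (38 bp).

5'-TAAATGGTCGCCTTGGCCTCACATGCATGGCAGGGTAC-3'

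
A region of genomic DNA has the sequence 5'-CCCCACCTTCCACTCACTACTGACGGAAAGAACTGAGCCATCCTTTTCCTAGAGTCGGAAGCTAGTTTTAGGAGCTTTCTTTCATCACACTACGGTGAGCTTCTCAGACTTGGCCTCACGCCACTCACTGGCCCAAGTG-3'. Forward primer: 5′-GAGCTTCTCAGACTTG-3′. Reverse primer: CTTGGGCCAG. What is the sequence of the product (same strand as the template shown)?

5'-GAGCTTCTCAGACTTGGCCTCACGCCACTCACTGGCCCAAG-3'

Forward primer GAGCTTCTCAGACTTG is found on the top strand at positions 97–112.
Taking the reverse complement of CTTGGGCCAG gives CTGGCCCAAG, found at positions 128–137 on the template; the primer anneals here to the top strand with its 3' end pointing upstream.
The product is the template from position 97 through 137 (41 bp).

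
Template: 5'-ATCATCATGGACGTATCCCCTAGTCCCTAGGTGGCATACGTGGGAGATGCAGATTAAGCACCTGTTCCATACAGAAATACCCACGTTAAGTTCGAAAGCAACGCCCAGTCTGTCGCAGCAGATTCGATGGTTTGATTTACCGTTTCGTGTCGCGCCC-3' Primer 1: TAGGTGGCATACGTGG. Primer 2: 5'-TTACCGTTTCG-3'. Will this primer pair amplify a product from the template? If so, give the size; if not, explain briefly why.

Primer 1 (TAGGTGGCATACGTGG) matches the top strand at positions 28–43 (3' end points downstream).
Primer 2 (TTACCGTTTCG) also matches the top strand directly, at positions 137–147 — its reverse complement CGAAACGGTAA is not present.
Both primers anneal to the bottom strand with 3' ends pointing the same way, so neither can prime synthesis back toward the other.

No product — both primers anneal to the same strand and extend in the same direction.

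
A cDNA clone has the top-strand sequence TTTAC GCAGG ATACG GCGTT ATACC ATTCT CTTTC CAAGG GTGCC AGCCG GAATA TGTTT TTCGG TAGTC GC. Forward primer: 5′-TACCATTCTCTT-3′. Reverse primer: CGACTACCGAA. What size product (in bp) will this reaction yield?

Scanning the template, TACCATTCTCTT occurs at positions 22–33; this primer anneals to the bottom strand there with its 3' end pointing downstream.
The reverse primer's reverse complement is TTCGGTAGTCG, which matches the template at positions 61–71.
Amplicon spans positions 22–71: 50 bp.

50 bp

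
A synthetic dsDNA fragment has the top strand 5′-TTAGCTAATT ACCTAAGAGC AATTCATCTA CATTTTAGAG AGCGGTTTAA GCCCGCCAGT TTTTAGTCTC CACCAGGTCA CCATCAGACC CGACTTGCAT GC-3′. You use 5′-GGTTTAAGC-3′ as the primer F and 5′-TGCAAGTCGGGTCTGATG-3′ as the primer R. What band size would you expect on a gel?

56 bp

The forward primer matches the template at positions 44–52.
The reverse primer's reverse complement is CATCAGACCCGACTTGCA, which matches the template at positions 82–99.
Product length = (reverse-primer end) − (forward-primer start) + 1 = 99 − 44 + 1 = 56 bp.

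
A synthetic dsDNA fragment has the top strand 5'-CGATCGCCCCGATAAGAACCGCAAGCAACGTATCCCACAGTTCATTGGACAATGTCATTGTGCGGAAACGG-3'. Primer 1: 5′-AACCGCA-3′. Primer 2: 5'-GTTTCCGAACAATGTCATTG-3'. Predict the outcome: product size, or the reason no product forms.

No product — primer 2 has no binding site in the template.

Primer 2 (GTTTCCGAACAATGTCATTG) does not match the top strand, and its reverse complement CAATGACATTGTTCGGAAAC does not match either.
With no annealing site for primer 2, no amplification occurs.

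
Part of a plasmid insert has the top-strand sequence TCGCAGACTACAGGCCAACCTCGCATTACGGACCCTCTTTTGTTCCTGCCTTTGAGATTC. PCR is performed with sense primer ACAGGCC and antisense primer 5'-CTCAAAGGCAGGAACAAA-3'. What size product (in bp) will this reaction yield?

Scanning the template, ACAGGCC occurs at positions 10–16; this primer anneals to the bottom strand there with its 3' end pointing downstream.
Taking the reverse complement of CTCAAAGGCAGGAACAAA gives TTTGTTCCTGCCTTTGAG, found at positions 39–56 on the template; the primer anneals here to the top strand with its 3' end pointing upstream.
The product runs from position 10 to position 56, so its length is 56 − 10 + 1 = 47 bp.

47 bp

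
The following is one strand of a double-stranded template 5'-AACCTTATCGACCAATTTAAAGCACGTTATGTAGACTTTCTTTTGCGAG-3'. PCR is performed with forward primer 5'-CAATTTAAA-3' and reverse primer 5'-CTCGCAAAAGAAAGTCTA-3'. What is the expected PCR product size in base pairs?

The forward primer matches the template at positions 13–21.
Reverse complement of the reverse primer: TAGACTTTCTTTTGCGAG. This occurs on the top strand at positions 32–49.
The product runs from position 13 to position 49, so its length is 49 − 13 + 1 = 37 bp.

37 bp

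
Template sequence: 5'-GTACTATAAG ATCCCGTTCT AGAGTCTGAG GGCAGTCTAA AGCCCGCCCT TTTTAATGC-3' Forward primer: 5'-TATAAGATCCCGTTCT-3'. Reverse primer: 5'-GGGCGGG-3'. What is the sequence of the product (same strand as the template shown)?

Forward primer TATAAGATCCCGTTCT is found on the top strand at positions 5–20.
The reverse primer's reverse complement is CCCGCCC, which matches the template at positions 43–49.
The product is the template from position 5 through 49 (45 bp).

5'-TATAAGATCCCGTTCTAGAGTCTGAGGGCAGTCTAAAGCCCGCCC-3'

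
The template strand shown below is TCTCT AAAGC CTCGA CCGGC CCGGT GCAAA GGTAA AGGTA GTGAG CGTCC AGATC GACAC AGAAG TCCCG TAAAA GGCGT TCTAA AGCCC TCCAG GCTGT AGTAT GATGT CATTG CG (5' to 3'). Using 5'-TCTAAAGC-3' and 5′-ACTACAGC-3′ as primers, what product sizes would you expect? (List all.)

101 bp, 23 bp

The forward primer TCTAAAGC matches the top strand at positions 3–10, 81–88.
The reverse primer's reverse complement is GCTGTAGT, matching at positions 96–103.
Each forward site pairs with the reverse site to give a product ending at position 103: sizes 101, 23 bp.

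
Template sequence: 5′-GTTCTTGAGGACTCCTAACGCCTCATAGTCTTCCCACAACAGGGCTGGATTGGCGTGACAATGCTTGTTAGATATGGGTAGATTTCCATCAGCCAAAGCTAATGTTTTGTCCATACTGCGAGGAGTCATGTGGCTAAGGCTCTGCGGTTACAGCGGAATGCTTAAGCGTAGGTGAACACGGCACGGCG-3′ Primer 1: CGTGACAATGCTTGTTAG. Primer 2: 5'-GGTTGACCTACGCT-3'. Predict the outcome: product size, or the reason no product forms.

Primer 2 (GGTTGACCTACGCT) does not match the top strand, and its reverse complement AGCGTAGGTCAACC does not match either.
With no annealing site for primer 2, no amplification occurs.

No product — primer 2 has no binding site in the template.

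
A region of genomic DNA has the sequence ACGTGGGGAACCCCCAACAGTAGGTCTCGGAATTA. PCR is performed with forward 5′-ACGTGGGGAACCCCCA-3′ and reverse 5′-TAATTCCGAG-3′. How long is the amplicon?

35 bp

The forward primer matches the template at positions 1–16.
Taking the reverse complement of TAATTCCGAG gives CTCGGAATTA, found at positions 26–35 on the template; the primer anneals here to the top strand with its 3' end pointing upstream.
The product runs from position 1 to position 35, so its length is 35 − 1 + 1 = 35 bp.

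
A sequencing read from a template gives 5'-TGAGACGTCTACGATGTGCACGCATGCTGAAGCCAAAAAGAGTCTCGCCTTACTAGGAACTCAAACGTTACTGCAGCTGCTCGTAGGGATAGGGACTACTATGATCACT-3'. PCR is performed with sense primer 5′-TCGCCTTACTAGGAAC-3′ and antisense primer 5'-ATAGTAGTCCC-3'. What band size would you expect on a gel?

The forward primer matches the template at positions 45–60.
The reverse primer's reverse complement is GGGACTACTAT, which matches the template at positions 92–102.
Product length = (reverse-primer end) − (forward-primer start) + 1 = 102 − 45 + 1 = 58 bp.

58 bp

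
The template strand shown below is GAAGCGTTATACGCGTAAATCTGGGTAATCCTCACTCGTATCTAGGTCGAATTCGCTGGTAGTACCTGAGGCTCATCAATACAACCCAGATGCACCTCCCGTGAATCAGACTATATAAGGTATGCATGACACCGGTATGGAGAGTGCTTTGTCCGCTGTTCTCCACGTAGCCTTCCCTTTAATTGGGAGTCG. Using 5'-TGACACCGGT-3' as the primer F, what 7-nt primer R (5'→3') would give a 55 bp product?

The forward primer binds at positions 127–136, so a 55 bp product ends at position 127 + 55 − 1 = 181.
The reverse primer anneals to the top strand over positions 175–181, i.e. to CCCTTTA.
Its sequence written 5'→3' is the reverse complement: TAAAGGG.

5'-TAAAGGG-3'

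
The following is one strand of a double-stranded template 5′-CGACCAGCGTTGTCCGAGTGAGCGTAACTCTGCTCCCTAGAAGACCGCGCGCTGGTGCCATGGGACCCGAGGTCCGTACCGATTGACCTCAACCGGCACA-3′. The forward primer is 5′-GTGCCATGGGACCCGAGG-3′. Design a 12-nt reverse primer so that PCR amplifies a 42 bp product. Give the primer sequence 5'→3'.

5'-CCGGTTGAGGTC-3'

The forward primer binds at positions 55–72, so a 42 bp product ends at position 55 + 42 − 1 = 96.
The reverse primer anneals to the top strand over positions 85–96, i.e. to GACCTCAACCGG.
Its sequence written 5'→3' is the reverse complement: CCGGTTGAGGTC.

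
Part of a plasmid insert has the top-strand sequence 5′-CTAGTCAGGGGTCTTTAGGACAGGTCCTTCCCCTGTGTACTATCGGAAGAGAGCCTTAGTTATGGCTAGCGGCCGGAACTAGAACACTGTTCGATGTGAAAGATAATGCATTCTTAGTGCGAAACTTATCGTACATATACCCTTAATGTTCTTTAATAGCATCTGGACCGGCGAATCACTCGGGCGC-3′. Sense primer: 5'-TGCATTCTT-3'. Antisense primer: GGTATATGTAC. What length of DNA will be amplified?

35 bp

The forward primer matches the template at positions 107–115.
The reverse primer's reverse complement is GTACATATACC, which matches the template at positions 131–141.
Amplicon spans positions 107–141: 35 bp.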